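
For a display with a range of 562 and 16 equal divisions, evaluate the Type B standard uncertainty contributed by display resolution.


resolution = range / divisions
resolution = 562 / 16 = 35.125
u_res = resolution / (2*sqrt(3))
u_res = 35.125 / 3.4641016
u_res = 10.1397

10.1397


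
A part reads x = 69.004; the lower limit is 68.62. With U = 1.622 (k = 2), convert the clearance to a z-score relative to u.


u = U / k = 1.622 / 2 = 0.811
margin = |LSL - x| = |68.62 - 69.004| = 0.384
z = margin / u = 0.384 / 0.811
z = 0.4735

0.4735


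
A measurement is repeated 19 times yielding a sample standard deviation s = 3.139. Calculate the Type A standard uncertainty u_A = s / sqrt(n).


u_A = s / sqrt(n)
u_A = 3.139 / sqrt(19)
u_A = 3.139 / 4.3588989
u_A = 0.7201

0.7201


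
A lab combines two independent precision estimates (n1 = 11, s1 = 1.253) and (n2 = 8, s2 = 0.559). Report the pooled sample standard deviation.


s_p = sqrt(((n1-1)*s1^2 + (n2-1)*s2^2) / (n1+n2-2))
numerator = (11-1)*1.253^2 + (8-1)*0.559^2 = 15.70009 + 2.187367 = 17.887457
denominator = 11 + 8 - 2 = 17
s_p^2 = 17.887457 / 17 = 1.0522034
s_p = sqrt(1.0522034) = 1.0258

1.0258


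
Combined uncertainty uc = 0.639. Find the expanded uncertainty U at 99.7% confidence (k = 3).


U = k * uc
U = 3 * 0.639
U = 1.9170

1.9170


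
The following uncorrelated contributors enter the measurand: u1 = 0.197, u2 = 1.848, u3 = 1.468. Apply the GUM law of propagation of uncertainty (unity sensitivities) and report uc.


uc = sqrt(0.197^2 + 1.848^2 + 1.468^2)
uc = sqrt(5.608937)
uc = 2.3683

2.3683


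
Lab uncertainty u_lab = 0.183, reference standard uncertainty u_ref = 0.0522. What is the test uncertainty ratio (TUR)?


TUR = u_lab / u_ref
= 0.183 / 0.0522
= 3.5057

3.5057


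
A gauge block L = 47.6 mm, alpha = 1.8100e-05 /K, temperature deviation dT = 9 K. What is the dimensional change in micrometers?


dL = L * alpha * dT
= 47.6 * 1.8100e-05 * 9
= 0.0077540 mm
dL_um = 0.0077540 * 1000 = 7.7540 um

7.7540


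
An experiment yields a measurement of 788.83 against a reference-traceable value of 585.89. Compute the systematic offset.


Systematic error = measured - true
= 788.83 - 585.89
= 202.9400

202.9400


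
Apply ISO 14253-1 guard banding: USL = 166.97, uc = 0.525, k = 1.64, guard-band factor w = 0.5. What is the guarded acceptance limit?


U = k * uc = 1.64 * 0.525 = 0.861
guard band g = w * U = 0.5 * 0.861 = 0.4305
AL = USL - g = 166.97 - 0.4305
AL = 166.5395

166.5395


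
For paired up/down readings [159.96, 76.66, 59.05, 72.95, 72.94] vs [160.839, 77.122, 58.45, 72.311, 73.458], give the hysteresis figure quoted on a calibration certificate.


|159.96 - 160.839| = 0.8790
|76.66 - 77.122| = 0.4620
|59.05 - 58.45| = 0.6000
|72.95 - 72.311| = 0.6390
|72.94 - 73.458| = 0.5180
hysteresis = max(diffs) = 0.8790

0.8790


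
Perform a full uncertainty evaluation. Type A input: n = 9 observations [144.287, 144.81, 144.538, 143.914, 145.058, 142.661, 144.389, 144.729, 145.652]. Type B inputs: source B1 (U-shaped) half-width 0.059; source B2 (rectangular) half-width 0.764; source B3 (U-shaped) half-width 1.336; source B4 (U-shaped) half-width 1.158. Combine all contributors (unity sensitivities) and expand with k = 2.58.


mean = (144.287 + 144.81 + 144.538 + 143.914 + 145.058 + 142.661 + 144.389 + 144.729 + 145.652) / 9 = 144.4486667
s = sqrt(sum((x - mean)^2)/(n-1)) = 0.83274726
u_A = s / sqrt(n) = 0.83274726 / sqrt(9) = 0.27758242
u_B1 = 0.059 / sqrt(2) = 0.0417193
u_B2 = 0.764 / sqrt(3) = 0.44109561
u_B3 = 1.336 / sqrt(2) = 0.94469466
u_B4 = 1.158 / sqrt(2) = 0.81882965
uc = sqrt(0.27758242^2 + 0.0417193^2 + 0.44109561^2 + 0.94469466^2 + 0.81882965^2) = 1.355097
U = k * uc = 2.58 * 1.355097
U = 3.4962

3.4962


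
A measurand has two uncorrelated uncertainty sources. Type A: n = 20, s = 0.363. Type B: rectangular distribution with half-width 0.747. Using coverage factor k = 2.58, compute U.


u_A = s / sqrt(n) = 0.363 / sqrt(20) = 0.081169268
u_B = half_width / sqrt(3) = 0.747 / sqrt(3) = 0.43128065
uc = sqrt(u_A^2 + u_B^2) = sqrt(0.081169268^2 + 0.43128065^2) = 0.43885242
U = k * uc = 2.58 * 0.43885242
U = 1.1322

1.1322


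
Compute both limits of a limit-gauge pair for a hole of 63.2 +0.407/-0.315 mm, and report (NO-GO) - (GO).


GO = nominal - lower_tol (smallest hole = maximum material condition)
GO = 63.2 - 0.315 = 62.885
NO-GO = nominal + upper_tol (largest hole = least material condition)
NO-GO = 63.2 + 0.407 = 63.607
spread = NO-GO - GO = 63.607 - 62.885 = 0.7220

0.7220


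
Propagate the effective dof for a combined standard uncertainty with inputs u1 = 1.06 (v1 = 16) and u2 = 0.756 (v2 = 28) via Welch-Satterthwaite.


uc = sqrt(u1^2 + u2^2) = sqrt(1.06^2 + 0.756^2) = 1.3019739
v_eff = uc^4 / (u1^4/v1 + u2^4/v2)
= 1.3019739^4 / (1.06^4/16 + 0.756^4/28)
= 2.8734862 / 0.090571003
v_eff = 31.7263

31.7263


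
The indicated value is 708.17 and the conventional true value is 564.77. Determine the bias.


Systematic error = measured - true
= 708.17 - 564.77
= 143.4000

143.4000


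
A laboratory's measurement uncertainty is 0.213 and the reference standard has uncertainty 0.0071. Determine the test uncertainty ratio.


TUR = u_lab / u_ref
= 0.213 / 0.0071
= 30.0000

30.0000


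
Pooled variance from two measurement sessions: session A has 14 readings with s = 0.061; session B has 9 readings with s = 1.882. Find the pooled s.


s_p = sqrt(((n1-1)*s1^2 + (n2-1)*s2^2) / (n1+n2-2))
numerator = (14-1)*0.061^2 + (9-1)*1.882^2 = 0.048373 + 28.335392 = 28.383765
denominator = 14 + 9 - 2 = 21
s_p^2 = 28.383765 / 21 = 1.3516079
s_p = sqrt(1.3516079) = 1.1626

1.1626


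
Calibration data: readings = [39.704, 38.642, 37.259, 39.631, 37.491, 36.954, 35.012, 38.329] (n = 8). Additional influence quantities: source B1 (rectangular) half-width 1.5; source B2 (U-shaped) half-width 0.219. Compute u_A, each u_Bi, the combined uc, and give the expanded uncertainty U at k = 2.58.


mean = (39.704 + 38.642 + 37.259 + 39.631 + 37.491 + 36.954 + 35.012 + 38.329) / 8 = 37.87775
s = sqrt(sum((x - mean)^2)/(n-1)) = 1.5489648
u_A = s / sqrt(n) = 1.5489648 / sqrt(8) = 0.54764176
u_B1 = 1.5 / sqrt(3) = 0.8660254
u_B2 = 0.219 / sqrt(2) = 0.15485639
uc = sqrt(0.54764176^2 + 0.8660254^2 + 0.15485639^2) = 1.0362876
U = k * uc = 2.58 * 1.0362876
U = 2.6736

2.6736


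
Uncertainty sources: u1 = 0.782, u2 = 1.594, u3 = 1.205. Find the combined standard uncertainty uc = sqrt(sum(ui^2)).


uc = sqrt(0.782^2 + 1.594^2 + 1.205^2)
uc = sqrt(4.604385)
uc = 2.1458

2.1458


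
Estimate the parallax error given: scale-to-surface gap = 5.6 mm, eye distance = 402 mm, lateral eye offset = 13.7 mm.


error = h * offset / d
= 5.6 * 13.7 / 402
= 0.1908

0.1908


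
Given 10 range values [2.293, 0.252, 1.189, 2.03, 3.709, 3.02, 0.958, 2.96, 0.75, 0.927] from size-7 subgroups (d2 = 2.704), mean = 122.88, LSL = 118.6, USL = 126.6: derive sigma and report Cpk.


R_bar = (2.293 + 0.252 + 1.189 + 2.03 + 3.709 + 3.02 + 0.958 + 2.96 + 0.75 + 0.927) / 10 = 1.8088
sigma = R_bar / d2 = 1.8088 / 2.704 = 0.66893491
Cp = (USL - LSL)/(6*sigma) = (126.6 - 118.6)/(6*0.66893491) = 1.9932
Cpu = (126.6 - 122.88)/(3*0.66893491) = 1.8537
Cpl = (122.88 - 118.6)/(3*0.66893491) = 2.1327
Cpk = min(Cpu, Cpl) = 1.8537

1.8537


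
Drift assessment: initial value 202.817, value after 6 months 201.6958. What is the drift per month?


rate = (v2 - v1) / months
= (201.6958 - 202.817) / 6
= -1.1212 / 6
= -0.1869

-0.1869


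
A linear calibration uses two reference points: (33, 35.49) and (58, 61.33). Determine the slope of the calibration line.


slope = (y2 - y1) / (x2 - x1)
= (61.33 - 35.49) / (58 - 33)
= 25.8400 / 25
= 1.0336

1.0336


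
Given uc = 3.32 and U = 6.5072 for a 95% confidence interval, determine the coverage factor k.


k = U / uc
k = 6.5072 / 3.32
k = 1.96

1.96


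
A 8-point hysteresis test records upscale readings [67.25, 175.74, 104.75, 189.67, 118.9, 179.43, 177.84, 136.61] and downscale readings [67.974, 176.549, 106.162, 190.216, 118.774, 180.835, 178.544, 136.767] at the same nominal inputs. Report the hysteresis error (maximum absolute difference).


|67.25 - 67.974| = 0.7240
|175.74 - 176.549| = 0.8090
|104.75 - 106.162| = 1.4120
|189.67 - 190.216| = 0.5460
|118.9 - 118.774| = 0.1260
|179.43 - 180.835| = 1.4050
|177.84 - 178.544| = 0.7040
|136.61 - 136.767| = 0.1570
hysteresis = max(diffs) = 1.4120

1.4120


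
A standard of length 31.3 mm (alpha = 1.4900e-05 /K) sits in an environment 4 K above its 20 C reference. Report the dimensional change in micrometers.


dL = L * alpha * dT
= 31.3 * 1.4900e-05 * 4
= 0.0018655 mm
dL_um = 0.0018655 * 1000 = 1.8655 um

1.8655


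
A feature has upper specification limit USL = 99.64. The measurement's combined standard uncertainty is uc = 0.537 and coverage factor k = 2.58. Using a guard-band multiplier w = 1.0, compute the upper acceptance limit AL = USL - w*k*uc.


U = k * uc = 2.58 * 0.537 = 1.38546
guard band g = w * U = 1.0 * 1.38546 = 1.38546
AL = USL - g = 99.64 - 1.38546
AL = 98.2545

98.2545


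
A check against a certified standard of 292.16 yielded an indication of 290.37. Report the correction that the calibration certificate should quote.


Correction = standard - reading
= 292.16 - 290.37
= 1.7900

1.7900


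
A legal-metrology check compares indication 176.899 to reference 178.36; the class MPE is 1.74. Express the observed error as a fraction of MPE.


e = indication - reference = 176.899 - 178.36 = -1.4610
|e| = 1.4610
ratio = |e| / MPE = 1.4610 / 1.74
ratio = 0.8397

0.8397


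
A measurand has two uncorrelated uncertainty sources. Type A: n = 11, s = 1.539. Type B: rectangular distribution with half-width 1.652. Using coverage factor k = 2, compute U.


u_A = s / sqrt(n) = 1.539 / sqrt(11) = 0.46402596
u_B = half_width / sqrt(3) = 1.652 / sqrt(3) = 0.95378264
uc = sqrt(u_A^2 + u_B^2) = sqrt(0.46402596^2 + 0.95378264^2) = 1.0606703
U = k * uc = 2 * 1.0606703
U = 2.1213

2.1213


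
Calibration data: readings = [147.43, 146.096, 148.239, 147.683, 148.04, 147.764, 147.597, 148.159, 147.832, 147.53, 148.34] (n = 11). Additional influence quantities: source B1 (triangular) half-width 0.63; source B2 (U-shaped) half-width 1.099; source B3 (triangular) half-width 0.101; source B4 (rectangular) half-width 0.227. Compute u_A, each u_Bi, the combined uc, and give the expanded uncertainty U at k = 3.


mean = (147.43 + 146.096 + 148.239 + 147.683 + 148.04 + 147.764 + 147.597 + 148.159 + 147.832 + 147.53 + 148.34) / 11 = 147.7009091
s = sqrt(sum((x - mean)^2)/(n-1)) = 0.61101775
u_A = s / sqrt(n) = 0.61101775 / sqrt(11) = 0.18422878
u_B1 = 0.63 / sqrt(6) = 0.25719642
u_B2 = 1.099 / sqrt(2) = 0.77711035
u_B3 = 0.101 / sqrt(6) = 0.041233077
u_B4 = 0.227 / sqrt(3) = 0.13105851
uc = sqrt(0.18422878^2 + 0.25719642^2 + 0.77711035^2 + 0.041233077^2 + 0.13105851^2) = 0.85021599
U = k * uc = 3 * 0.85021599
U = 2.5506

2.5506


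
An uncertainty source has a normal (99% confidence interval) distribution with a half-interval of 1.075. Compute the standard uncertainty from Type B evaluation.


u_B = half_width / 2.576
u_B = 1.075 / 2.576
u_B = 0.4173

0.4173


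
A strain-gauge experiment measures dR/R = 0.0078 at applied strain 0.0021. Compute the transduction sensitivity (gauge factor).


GF = (dR/R) / epsilon
= 0.0078 / 0.0021
= 3.7143

3.7143


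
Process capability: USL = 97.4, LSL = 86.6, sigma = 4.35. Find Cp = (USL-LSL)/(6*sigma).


Cp = (USL - LSL) / (6 * sigma)
= (97.4 - 86.6) / (6 * 4.35)
= 10.8000 / 26.1000
= 0.4138

0.4138


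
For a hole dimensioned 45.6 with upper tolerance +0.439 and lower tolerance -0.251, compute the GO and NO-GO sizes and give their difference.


GO = nominal - lower_tol (smallest hole = maximum material condition)
GO = 45.6 - 0.251 = 45.349
NO-GO = nominal + upper_tol (largest hole = least material condition)
NO-GO = 45.6 + 0.439 = 46.039
spread = NO-GO - GO = 46.039 - 45.349 = 0.6900

0.6900


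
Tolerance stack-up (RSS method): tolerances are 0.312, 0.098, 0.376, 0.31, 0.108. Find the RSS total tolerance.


RSS = sqrt(0.312^2 + 0.098^2 + 0.376^2 + 0.31^2 + 0.108^2)
= sqrt(0.356088)
= 0.5967

0.5967


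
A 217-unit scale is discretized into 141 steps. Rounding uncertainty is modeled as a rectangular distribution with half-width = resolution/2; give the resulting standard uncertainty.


resolution = range / divisions
resolution = 217 / 141 = 1.5390071
u_res = resolution / (2*sqrt(3))
u_res = 1.5390071 / 3.4641016
u_res = 0.4443

0.4443


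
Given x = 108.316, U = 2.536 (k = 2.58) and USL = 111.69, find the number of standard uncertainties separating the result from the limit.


u = U / k = 2.536 / 2.58 = 0.98294574
margin = |USL - x| = |111.69 - 108.316| = 3.374
z = margin / u = 3.374 / 0.98294574
z = 3.4325

3.4325


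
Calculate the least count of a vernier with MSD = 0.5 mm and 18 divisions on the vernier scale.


LC = MSD / n_div
= 0.5 / 18
= 0.0278

0.0278


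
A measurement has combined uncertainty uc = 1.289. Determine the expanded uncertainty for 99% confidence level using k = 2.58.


U = k * uc
U = 2.58 * 1.289
U = 3.3256

3.3256


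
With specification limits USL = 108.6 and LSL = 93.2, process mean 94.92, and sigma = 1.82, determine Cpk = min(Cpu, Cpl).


Cpu = (USL - mean) / (3*sigma) = (108.6 - 94.92) / (3*1.82) = 2.5055
Cpl = (mean - LSL) / (3*sigma) = (94.92 - 93.2) / (3*1.82) = 0.3150
Cpk = min(Cpu, Cpl) = 0.3150

0.3150


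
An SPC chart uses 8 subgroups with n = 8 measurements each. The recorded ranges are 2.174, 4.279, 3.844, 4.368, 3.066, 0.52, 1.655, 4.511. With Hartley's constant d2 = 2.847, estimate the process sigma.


R_bar = (2.174 + 4.279 + 3.844 + 4.368 + 3.066 + 0.52 + 1.655 + 4.511) / 8
R_bar = 24.417 / 8 = 3.052125
sigma_hat = R_bar / d2 = 3.052125 / 2.847 = 1.0720

1.0720


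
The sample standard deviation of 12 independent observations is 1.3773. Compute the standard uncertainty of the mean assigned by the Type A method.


u_A = s / sqrt(n)
u_A = 1.3773 / sqrt(12)
u_A = 1.3773 / 3.4641016
u_A = 0.3976

0.3976


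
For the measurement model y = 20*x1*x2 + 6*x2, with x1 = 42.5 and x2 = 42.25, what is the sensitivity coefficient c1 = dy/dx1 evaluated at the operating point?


y = 20*x1*x2 + 6*x2
dy/dx1 = 20*x2
Evaluate at x2 = 42.25: c1 = 20 * 42.25
c1 = 845.0000

845.0000


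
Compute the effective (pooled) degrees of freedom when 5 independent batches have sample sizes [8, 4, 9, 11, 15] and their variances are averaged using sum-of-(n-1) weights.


nu = sum_i (n_i - 1)
nu = ((8 - 1) + (4 - 1) + (9 - 1) + (11 - 1) + (15 - 1))
nu = 7 + 3 + 8 + 10 + 14
nu = 42

42


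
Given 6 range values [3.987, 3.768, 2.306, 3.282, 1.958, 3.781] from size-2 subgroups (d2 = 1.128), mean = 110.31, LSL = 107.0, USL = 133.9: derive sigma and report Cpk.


R_bar = (3.987 + 3.768 + 2.306 + 3.282 + 1.958 + 3.781) / 6 = 3.1803333
sigma = R_bar / d2 = 3.1803333 / 1.128 = 2.8194444
Cp = (USL - LSL)/(6*sigma) = (133.9 - 107.0)/(6*2.8194444) = 1.5901
Cpu = (133.9 - 110.31)/(3*2.8194444) = 2.7890
Cpl = (110.31 - 107.0)/(3*2.8194444) = 0.3913
Cpk = min(Cpu, Cpl) = 0.3913

0.3913


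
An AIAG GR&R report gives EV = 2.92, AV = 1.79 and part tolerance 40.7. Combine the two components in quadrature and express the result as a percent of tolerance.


GRR = sqrt(EV^2 + AV^2) = sqrt(2.92^2 + 1.79^2) = 3.4249818
%GRR = GRR / tol * 100 = 3.4249818 / 40.7 * 100
%GRR = 8.4152

8.4152


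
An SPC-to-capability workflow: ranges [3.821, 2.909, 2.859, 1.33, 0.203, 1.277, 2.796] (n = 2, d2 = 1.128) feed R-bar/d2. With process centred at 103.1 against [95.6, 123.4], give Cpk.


R_bar = (3.821 + 2.909 + 2.859 + 1.33 + 0.203 + 1.277 + 2.796) / 7 = 2.1707143
sigma = R_bar / d2 = 2.1707143 / 1.128 = 1.9243921
Cp = (USL - LSL)/(6*sigma) = (123.4 - 95.6)/(6*1.9243921) = 2.4077
Cpu = (123.4 - 103.1)/(3*1.9243921) = 3.5163
Cpl = (103.1 - 95.6)/(3*1.9243921) = 1.2991
Cpk = min(Cpu, Cpl) = 1.2991

1.2991


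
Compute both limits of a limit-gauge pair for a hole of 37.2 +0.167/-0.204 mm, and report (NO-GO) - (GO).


GO = nominal - lower_tol (smallest hole = maximum material condition)
GO = 37.2 - 0.204 = 36.996
NO-GO = nominal + upper_tol (largest hole = least material condition)
NO-GO = 37.2 + 0.167 = 37.367
spread = NO-GO - GO = 37.367 - 36.996 = 0.3710

0.3710


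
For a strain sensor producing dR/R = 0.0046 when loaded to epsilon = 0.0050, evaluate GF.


GF = (dR/R) / epsilon
= 0.0046 / 0.0050
= 0.9200

0.9200


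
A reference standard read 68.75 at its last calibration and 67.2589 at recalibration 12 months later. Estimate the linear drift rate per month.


rate = (v2 - v1) / months
= (67.2589 - 68.75) / 12
= -1.4911 / 12
= -0.1243

-0.1243


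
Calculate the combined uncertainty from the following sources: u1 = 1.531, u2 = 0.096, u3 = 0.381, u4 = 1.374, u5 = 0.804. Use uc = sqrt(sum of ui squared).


uc = sqrt(1.531^2 + 0.096^2 + 0.381^2 + 1.374^2 + 0.804^2)
uc = sqrt(5.03263)
uc = 2.2434

2.2434


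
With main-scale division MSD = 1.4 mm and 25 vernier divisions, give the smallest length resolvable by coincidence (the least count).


LC = MSD / n_div
= 1.4 / 25
= 0.0560

0.0560


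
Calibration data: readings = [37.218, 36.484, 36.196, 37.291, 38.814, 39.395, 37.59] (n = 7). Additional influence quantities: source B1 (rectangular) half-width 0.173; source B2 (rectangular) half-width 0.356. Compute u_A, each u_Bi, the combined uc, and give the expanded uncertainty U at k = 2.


mean = (37.218 + 36.484 + 36.196 + 37.291 + 38.814 + 39.395 + 37.59) / 7 = 37.56971429
s = sqrt(sum((x - mean)^2)/(n-1)) = 1.1653024
u_A = s / sqrt(n) = 1.1653024 / sqrt(7) = 0.44044291
u_B1 = 0.173 / sqrt(3) = 0.099881597
u_B2 = 0.356 / sqrt(3) = 0.2055367
uc = sqrt(0.44044291^2 + 0.099881597^2 + 0.2055367^2) = 0.49619716
U = k * uc = 2 * 0.49619716
U = 0.9924

0.9924


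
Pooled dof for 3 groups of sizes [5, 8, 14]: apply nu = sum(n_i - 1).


nu = sum_i (n_i - 1)
nu = ((5 - 1) + (8 - 1) + (14 - 1))
nu = 4 + 7 + 13
nu = 24

24


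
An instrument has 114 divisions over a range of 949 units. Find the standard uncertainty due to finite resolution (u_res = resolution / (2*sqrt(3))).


resolution = range / divisions
resolution = 949 / 114 = 8.3245614
u_res = resolution / (2*sqrt(3))
u_res = 8.3245614 / 3.4641016
u_res = 2.4031

2.4031


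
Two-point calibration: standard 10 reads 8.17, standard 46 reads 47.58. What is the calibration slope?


slope = (y2 - y1) / (x2 - x1)
= (47.58 - 8.17) / (46 - 10)
= 39.4100 / 36
= 1.0947

1.0947


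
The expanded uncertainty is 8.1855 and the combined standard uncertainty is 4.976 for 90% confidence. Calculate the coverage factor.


k = U / uc
k = 8.1855 / 4.976
k = 1.645

1.645


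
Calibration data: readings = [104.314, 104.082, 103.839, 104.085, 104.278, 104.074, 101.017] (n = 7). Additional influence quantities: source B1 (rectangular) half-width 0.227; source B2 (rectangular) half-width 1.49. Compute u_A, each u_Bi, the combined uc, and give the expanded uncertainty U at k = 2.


mean = (104.314 + 104.082 + 103.839 + 104.085 + 104.278 + 104.074 + 101.017) / 7 = 103.6698571
s = sqrt(sum((x - mean)^2)/(n-1)) = 1.1801522
u_A = s / sqrt(n) = 1.1801522 / sqrt(7) = 0.4460556
u_B1 = 0.227 / sqrt(3) = 0.13105851
u_B2 = 1.49 / sqrt(3) = 0.8602519
uc = sqrt(0.4460556^2 + 0.13105851^2 + 0.8602519^2) = 0.97784215
U = k * uc = 2 * 0.97784215
U = 1.9557

1.9557


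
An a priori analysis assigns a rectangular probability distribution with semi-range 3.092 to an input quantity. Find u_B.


u_B = half_width / sqrt(3)
u_B = 3.092 / 1.7320508
u_B = 1.7852

1.7852


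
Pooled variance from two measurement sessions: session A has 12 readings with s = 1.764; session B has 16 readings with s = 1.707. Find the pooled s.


s_p = sqrt(((n1-1)*s1^2 + (n2-1)*s2^2) / (n1+n2-2))
numerator = (12-1)*1.764^2 + (16-1)*1.707^2 = 34.228656 + 43.707735 = 77.936391
denominator = 12 + 16 - 2 = 26
s_p^2 = 77.936391 / 26 = 2.9975535
s_p = sqrt(2.9975535) = 1.7313

1.7313


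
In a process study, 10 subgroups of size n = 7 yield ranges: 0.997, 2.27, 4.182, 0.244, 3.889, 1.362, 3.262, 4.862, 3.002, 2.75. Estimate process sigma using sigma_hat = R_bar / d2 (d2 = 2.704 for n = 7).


R_bar = (0.997 + 2.27 + 4.182 + 0.244 + 3.889 + 1.362 + 3.262 + 4.862 + 3.002 + 2.75) / 10
R_bar = 26.82 / 10 = 2.682
sigma_hat = R_bar / d2 = 2.682 / 2.704 = 0.9919

0.9919


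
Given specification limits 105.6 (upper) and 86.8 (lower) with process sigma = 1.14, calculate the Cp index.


Cp = (USL - LSL) / (6 * sigma)
= (105.6 - 86.8) / (6 * 1.14)
= 18.8000 / 6.8400
= 2.7485

2.7485


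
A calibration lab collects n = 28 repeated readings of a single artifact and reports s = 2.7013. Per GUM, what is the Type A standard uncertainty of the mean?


u_A = s / sqrt(n)
u_A = 2.7013 / sqrt(28)
u_A = 2.7013 / 5.2915026
u_A = 0.5105

0.5105


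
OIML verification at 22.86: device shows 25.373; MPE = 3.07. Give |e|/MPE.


e = indication - reference = 25.373 - 22.86 = 2.5130
|e| = 2.5130
ratio = |e| / MPE = 2.5130 / 3.07
ratio = 0.8186

0.8186


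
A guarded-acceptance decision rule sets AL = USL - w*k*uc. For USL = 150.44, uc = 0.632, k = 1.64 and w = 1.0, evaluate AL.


U = k * uc = 1.64 * 0.632 = 1.03648
guard band g = w * U = 1.0 * 1.03648 = 1.03648
AL = USL - g = 150.44 - 1.03648
AL = 149.4035

149.4035


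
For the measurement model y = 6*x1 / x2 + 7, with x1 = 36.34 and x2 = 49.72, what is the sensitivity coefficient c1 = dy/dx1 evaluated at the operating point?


y = 6*x1 / x2 + 7
dy/dx1 = 6/x2
Evaluate at x2 = 49.72: c1 = 6 / 49.72
c1 = 0.1207

0.1207


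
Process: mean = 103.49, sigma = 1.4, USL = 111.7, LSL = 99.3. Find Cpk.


Cpu = (USL - mean) / (3*sigma) = (111.7 - 103.49) / (3*1.4) = 1.9548
Cpl = (mean - LSL) / (3*sigma) = (103.49 - 99.3) / (3*1.4) = 0.9976
Cpk = min(Cpu, Cpl) = 0.9976

0.9976


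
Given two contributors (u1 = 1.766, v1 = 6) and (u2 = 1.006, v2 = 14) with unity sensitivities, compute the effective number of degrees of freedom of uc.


uc = sqrt(u1^2 + u2^2) = sqrt(1.766^2 + 1.006^2) = 2.032435
v_eff = uc^4 / (u1^4/v1 + u2^4/v2)
= 2.032435^4 / (1.766^4/6 + 1.006^4/14)
= 17.063443 / 1.6942648
v_eff = 10.0713

10.0713


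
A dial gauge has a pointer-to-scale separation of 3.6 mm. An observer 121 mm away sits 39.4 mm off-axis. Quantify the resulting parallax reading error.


error = h * offset / d
= 3.6 * 39.4 / 121
= 1.1722

1.1722


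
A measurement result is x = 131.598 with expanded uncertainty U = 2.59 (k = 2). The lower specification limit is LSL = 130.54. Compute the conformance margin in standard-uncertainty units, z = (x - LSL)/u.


u = U / k = 2.59 / 2 = 1.295
margin = |LSL - x| = |130.54 - 131.598| = 1.058
z = margin / u = 1.058 / 1.295
z = 0.8170

0.8170


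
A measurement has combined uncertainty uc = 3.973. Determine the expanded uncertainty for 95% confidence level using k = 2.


U = k * uc
U = 2 * 3.973
U = 7.9460

7.9460


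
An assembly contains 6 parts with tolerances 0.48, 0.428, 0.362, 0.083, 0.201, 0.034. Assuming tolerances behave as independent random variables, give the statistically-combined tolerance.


RSS = sqrt(0.48^2 + 0.428^2 + 0.362^2 + 0.083^2 + 0.201^2 + 0.034^2)
= sqrt(0.593074)
= 0.7701

0.7701


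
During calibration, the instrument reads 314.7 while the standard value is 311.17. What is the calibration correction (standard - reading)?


Correction = standard - reading
= 311.17 - 314.7
= -3.5300

-3.5300


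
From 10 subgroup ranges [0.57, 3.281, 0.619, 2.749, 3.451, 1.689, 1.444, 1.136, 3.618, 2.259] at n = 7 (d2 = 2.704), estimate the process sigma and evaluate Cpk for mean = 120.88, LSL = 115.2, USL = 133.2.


R_bar = (0.57 + 3.281 + 0.619 + 2.749 + 3.451 + 1.689 + 1.444 + 1.136 + 3.618 + 2.259) / 10 = 2.0816
sigma = R_bar / d2 = 2.0816 / 2.704 = 0.76982249
Cp = (USL - LSL)/(6*sigma) = (133.2 - 115.2)/(6*0.76982249) = 3.8970
Cpu = (133.2 - 120.88)/(3*0.76982249) = 5.3346
Cpl = (120.88 - 115.2)/(3*0.76982249) = 2.4594
Cpk = min(Cpu, Cpl) = 2.4594

2.4594


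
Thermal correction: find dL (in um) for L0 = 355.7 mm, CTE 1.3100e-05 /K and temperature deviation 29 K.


dL = L * alpha * dT
= 355.7 * 1.3100e-05 * 29
= 0.1351304 mm
dL_um = 0.1351304 * 1000 = 135.1304 um

135.1304


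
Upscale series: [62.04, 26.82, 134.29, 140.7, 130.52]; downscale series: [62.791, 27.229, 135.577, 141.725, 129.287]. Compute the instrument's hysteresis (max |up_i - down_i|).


|62.04 - 62.791| = 0.7510
|26.82 - 27.229| = 0.4090
|134.29 - 135.577| = 1.2870
|140.7 - 141.725| = 1.0250
|130.52 - 129.287| = 1.2330
hysteresis = max(diffs) = 1.2870

1.2870


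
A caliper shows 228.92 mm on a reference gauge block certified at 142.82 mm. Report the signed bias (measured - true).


Systematic error = measured - true
= 228.92 - 142.82
= 86.1000

86.1000


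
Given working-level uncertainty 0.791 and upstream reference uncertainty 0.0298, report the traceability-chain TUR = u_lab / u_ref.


TUR = u_lab / u_ref
= 0.791 / 0.0298
= 26.5436

26.5436


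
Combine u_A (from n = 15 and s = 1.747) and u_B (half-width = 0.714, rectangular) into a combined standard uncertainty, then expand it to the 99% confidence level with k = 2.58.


u_A = s / sqrt(n) = 1.747 / sqrt(15) = 0.45107346
u_B = half_width / sqrt(3) = 0.714 / sqrt(3) = 0.41222809
uc = sqrt(u_A^2 + u_B^2) = sqrt(0.45107346^2 + 0.41222809^2) = 0.61106404
U = k * uc = 2.58 * 0.61106404
U = 1.5765

1.5765


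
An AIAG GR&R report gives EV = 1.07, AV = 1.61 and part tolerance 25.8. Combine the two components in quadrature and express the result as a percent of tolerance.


GRR = sqrt(EV^2 + AV^2) = sqrt(1.07^2 + 1.61^2) = 1.9331322
%GRR = GRR / tol * 100 = 1.9331322 / 25.8 * 100
%GRR = 7.4928

7.4928


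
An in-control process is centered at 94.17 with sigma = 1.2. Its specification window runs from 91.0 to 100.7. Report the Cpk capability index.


Cpu = (USL - mean) / (3*sigma) = (100.7 - 94.17) / (3*1.2) = 1.8139
Cpl = (mean - LSL) / (3*sigma) = (94.17 - 91.0) / (3*1.2) = 0.8806
Cpk = min(Cpu, Cpl) = 0.8806

0.8806


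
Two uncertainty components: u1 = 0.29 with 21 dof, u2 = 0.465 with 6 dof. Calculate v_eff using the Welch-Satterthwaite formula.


uc = sqrt(u1^2 + u2^2) = sqrt(0.29^2 + 0.465^2) = 0.54801916
v_eff = uc^4 / (u1^4/v1 + u2^4/v2)
= 0.54801916^4 / (0.29^4/21 + 0.465^4/6)
= 0.090195105 / 0.0081290089
v_eff = 11.0955

11.0955


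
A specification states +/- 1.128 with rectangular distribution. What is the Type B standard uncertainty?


u_B = half_width / sqrt(3)
u_B = 1.128 / 1.7320508
u_B = 0.6513

0.6513


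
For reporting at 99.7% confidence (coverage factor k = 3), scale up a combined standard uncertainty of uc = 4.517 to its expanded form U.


U = k * uc
U = 3 * 4.517
U = 13.5510

13.5510


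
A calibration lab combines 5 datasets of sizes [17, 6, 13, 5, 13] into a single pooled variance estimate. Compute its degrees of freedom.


nu = sum_i (n_i - 1)
nu = ((17 - 1) + (6 - 1) + (13 - 1) + (5 - 1) + (13 - 1))
nu = 16 + 5 + 12 + 4 + 12
nu = 49

49


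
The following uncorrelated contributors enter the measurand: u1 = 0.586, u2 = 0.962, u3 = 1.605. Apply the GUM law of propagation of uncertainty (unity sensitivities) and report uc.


uc = sqrt(0.586^2 + 0.962^2 + 1.605^2)
uc = sqrt(3.844865)
uc = 1.9608

1.9608


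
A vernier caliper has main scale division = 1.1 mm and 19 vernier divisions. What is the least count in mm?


LC = MSD / n_div
= 1.1 / 19
= 0.0579

0.0579


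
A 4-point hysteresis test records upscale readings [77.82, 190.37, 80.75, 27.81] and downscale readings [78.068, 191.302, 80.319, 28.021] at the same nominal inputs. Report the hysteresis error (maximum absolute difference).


|77.82 - 78.068| = 0.2480
|190.37 - 191.302| = 0.9320
|80.75 - 80.319| = 0.4310
|27.81 - 28.021| = 0.2110
hysteresis = max(diffs) = 0.9320

0.9320


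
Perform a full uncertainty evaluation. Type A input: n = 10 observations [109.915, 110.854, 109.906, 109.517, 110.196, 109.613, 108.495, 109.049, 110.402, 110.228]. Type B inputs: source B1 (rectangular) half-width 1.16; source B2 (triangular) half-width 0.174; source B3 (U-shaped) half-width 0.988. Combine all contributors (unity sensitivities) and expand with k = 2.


mean = (109.915 + 110.854 + 109.906 + 109.517 + 110.196 + 109.613 + 108.495 + 109.049 + 110.402 + 110.228) / 10 = 109.8175
s = sqrt(sum((x - mean)^2)/(n-1)) = 0.68449515
u_A = s / sqrt(n) = 0.68449515 / sqrt(10) = 0.21645637
u_B1 = 1.16 / sqrt(3) = 0.66972631
u_B2 = 0.174 / sqrt(6) = 0.071035203
u_B3 = 0.988 / sqrt(2) = 0.6986215
uc = sqrt(0.21645637^2 + 0.66972631^2 + 0.071035203^2 + 0.6986215^2) = 0.99423573
U = k * uc = 2 * 0.99423573
U = 1.9885

1.9885


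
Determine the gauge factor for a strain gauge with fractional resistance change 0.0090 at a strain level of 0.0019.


GF = (dR/R) / epsilon
= 0.0090 / 0.0019
= 4.7368

4.7368


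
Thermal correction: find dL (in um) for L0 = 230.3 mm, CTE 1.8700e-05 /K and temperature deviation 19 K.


dL = L * alpha * dT
= 230.3 * 1.8700e-05 * 19
= 0.0818256 mm
dL_um = 0.0818256 * 1000 = 81.8256 um

81.8256


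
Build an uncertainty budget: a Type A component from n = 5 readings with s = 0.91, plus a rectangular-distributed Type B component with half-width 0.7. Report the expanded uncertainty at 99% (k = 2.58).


u_A = s / sqrt(n) = 0.91 / sqrt(5) = 0.40696437
u_B = half_width / sqrt(3) = 0.7 / sqrt(3) = 0.40414519
uc = sqrt(u_A^2 + u_B^2) = sqrt(0.40696437^2 + 0.40414519^2) = 0.57354453
U = k * uc = 2.58 * 0.57354453
U = 1.4797

1.4797


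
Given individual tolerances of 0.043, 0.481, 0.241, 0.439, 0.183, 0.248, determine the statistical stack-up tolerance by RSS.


RSS = sqrt(0.043^2 + 0.481^2 + 0.241^2 + 0.439^2 + 0.183^2 + 0.248^2)
= sqrt(0.579005)
= 0.7609

0.7609


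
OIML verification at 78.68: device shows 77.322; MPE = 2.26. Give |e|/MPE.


e = indication - reference = 77.322 - 78.68 = -1.3580
|e| = 1.3580
ratio = |e| / MPE = 1.3580 / 2.26
ratio = 0.6009

0.6009


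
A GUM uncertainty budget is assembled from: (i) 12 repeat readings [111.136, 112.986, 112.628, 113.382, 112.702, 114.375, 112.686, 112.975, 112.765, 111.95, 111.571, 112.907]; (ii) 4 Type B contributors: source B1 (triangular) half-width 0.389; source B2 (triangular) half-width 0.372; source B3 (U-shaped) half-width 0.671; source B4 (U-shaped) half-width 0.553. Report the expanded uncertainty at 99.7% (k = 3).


mean = (111.136 + 112.986 + 112.628 + 113.382 + 112.702 + 114.375 + 112.686 + 112.975 + 112.765 + 111.95 + 111.571 + 112.907) / 12 = 112.6719167
s = sqrt(sum((x - mean)^2)/(n-1)) = 0.83961035
u_A = s / sqrt(n) = 0.83961035 / sqrt(12) = 0.24237463
u_B1 = 0.389 / sqrt(6) = 0.15880858
u_B2 = 0.372 / sqrt(6) = 0.15186836
u_B3 = 0.671 / sqrt(2) = 0.47446865
u_B4 = 0.553 / sqrt(2) = 0.39103005
uc = sqrt(0.24237463^2 + 0.15880858^2 + 0.15186836^2 + 0.47446865^2 + 0.39103005^2) = 0.69645863
U = k * uc = 3 * 0.69645863
U = 2.0894

2.0894


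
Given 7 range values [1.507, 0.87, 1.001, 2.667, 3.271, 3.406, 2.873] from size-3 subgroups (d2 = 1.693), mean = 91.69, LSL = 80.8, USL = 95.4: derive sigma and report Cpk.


R_bar = (1.507 + 0.87 + 1.001 + 2.667 + 3.271 + 3.406 + 2.873) / 7 = 2.2278571
sigma = R_bar / d2 = 2.2278571 / 1.693 = 1.3159227
Cp = (USL - LSL)/(6*sigma) = (95.4 - 80.8)/(6*1.3159227) = 1.8491
Cpu = (95.4 - 91.69)/(3*1.3159227) = 0.9398
Cpl = (91.69 - 80.8)/(3*1.3159227) = 2.7585
Cpk = min(Cpu, Cpl) = 0.9398

0.9398


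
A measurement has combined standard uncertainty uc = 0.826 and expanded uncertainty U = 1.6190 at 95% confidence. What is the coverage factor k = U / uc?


k = U / uc
k = 1.6190 / 0.826
k = 1.96

1.96


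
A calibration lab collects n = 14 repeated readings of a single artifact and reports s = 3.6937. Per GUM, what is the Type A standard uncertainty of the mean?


u_A = s / sqrt(n)
u_A = 3.6937 / sqrt(14)
u_A = 3.6937 / 3.7416574
u_A = 0.9872

0.9872


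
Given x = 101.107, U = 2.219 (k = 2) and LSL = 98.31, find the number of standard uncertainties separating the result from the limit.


u = U / k = 2.219 / 2 = 1.1095
margin = |LSL - x| = |98.31 - 101.107| = 2.797
z = margin / u = 2.797 / 1.1095
z = 2.5210

2.5210


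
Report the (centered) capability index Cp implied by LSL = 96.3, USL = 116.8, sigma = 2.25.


Cp = (USL - LSL) / (6 * sigma)
= (116.8 - 96.3) / (6 * 2.25)
= 20.5000 / 13.5000
= 1.5185

1.5185


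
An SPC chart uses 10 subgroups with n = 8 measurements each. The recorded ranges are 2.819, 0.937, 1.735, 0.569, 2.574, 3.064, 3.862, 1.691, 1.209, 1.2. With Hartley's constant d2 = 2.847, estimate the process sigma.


R_bar = (2.819 + 0.937 + 1.735 + 0.569 + 2.574 + 3.064 + 3.862 + 1.691 + 1.209 + 1.2) / 10
R_bar = 19.66 / 10 = 1.966
sigma_hat = R_bar / d2 = 1.966 / 2.847 = 0.6906

0.6906


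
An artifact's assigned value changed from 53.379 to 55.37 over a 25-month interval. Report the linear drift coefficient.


rate = (v2 - v1) / months
= (55.37 - 53.379) / 25
= 1.9910 / 25
= 0.0796

0.0796


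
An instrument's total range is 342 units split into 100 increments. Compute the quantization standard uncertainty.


resolution = range / divisions
resolution = 342 / 100 = 3.42
u_res = resolution / (2*sqrt(3))
u_res = 3.42 / 3.4641016
u_res = 0.9873

0.9873


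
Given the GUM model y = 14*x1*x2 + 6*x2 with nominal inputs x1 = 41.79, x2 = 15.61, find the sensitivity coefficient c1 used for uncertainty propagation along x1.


y = 14*x1*x2 + 6*x2
dy/dx1 = 14*x2
Evaluate at x2 = 15.61: c1 = 14 * 15.61
c1 = 218.5400

218.5400


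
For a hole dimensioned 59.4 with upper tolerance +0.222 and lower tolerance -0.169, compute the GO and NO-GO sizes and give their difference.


GO = nominal - lower_tol (smallest hole = maximum material condition)
GO = 59.4 - 0.169 = 59.231
NO-GO = nominal + upper_tol (largest hole = least material condition)
NO-GO = 59.4 + 0.222 = 59.622
spread = NO-GO - GO = 59.622 - 59.231 = 0.3910

0.3910


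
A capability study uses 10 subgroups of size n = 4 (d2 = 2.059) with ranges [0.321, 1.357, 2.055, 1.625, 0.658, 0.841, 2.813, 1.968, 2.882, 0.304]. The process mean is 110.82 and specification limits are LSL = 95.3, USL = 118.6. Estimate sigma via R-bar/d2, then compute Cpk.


R_bar = (0.321 + 1.357 + 2.055 + 1.625 + 0.658 + 0.841 + 2.813 + 1.968 + 2.882 + 0.304) / 10 = 1.4824
sigma = R_bar / d2 = 1.4824 / 2.059 = 0.71996115
Cp = (USL - LSL)/(6*sigma) = (118.6 - 95.3)/(6*0.71996115) = 5.3938
Cpu = (118.6 - 110.82)/(3*0.71996115) = 3.6020
Cpl = (110.82 - 95.3)/(3*0.71996115) = 7.1856
Cpk = min(Cpu, Cpl) = 3.6020

3.6020


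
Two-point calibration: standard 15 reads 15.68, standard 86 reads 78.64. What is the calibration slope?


slope = (y2 - y1) / (x2 - x1)
= (78.64 - 15.68) / (86 - 15)
= 62.9600 / 71
= 0.8868

0.8868


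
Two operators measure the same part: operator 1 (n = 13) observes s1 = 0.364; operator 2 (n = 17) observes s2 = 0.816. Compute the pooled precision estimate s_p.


s_p = sqrt(((n1-1)*s1^2 + (n2-1)*s2^2) / (n1+n2-2))
numerator = (13-1)*0.364^2 + (17-1)*0.816^2 = 1.589952 + 10.653696 = 12.243648
denominator = 13 + 17 - 2 = 28
s_p^2 = 12.243648 / 28 = 0.43727314
s_p = sqrt(0.43727314) = 0.6613

0.6613


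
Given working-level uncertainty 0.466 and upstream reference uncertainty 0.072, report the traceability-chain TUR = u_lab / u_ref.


TUR = u_lab / u_ref
= 0.466 / 0.072
= 6.4722

6.4722


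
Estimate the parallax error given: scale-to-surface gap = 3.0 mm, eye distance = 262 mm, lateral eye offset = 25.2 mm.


error = h * offset / d
= 3.0 * 25.2 / 262
= 0.2885

0.2885


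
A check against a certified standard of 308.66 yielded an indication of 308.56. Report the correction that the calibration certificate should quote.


Correction = standard - reading
= 308.66 - 308.56
= 0.1000

0.1000


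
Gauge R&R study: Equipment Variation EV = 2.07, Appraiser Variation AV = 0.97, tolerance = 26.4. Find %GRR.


GRR = sqrt(EV^2 + AV^2) = sqrt(2.07^2 + 0.97^2) = 2.2860009
%GRR = GRR / tol * 100 = 2.2860009 / 26.4 * 100
%GRR = 8.6591

8.6591


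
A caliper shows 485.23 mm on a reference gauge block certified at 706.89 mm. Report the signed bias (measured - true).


Systematic error = measured - true
= 485.23 - 706.89
= -221.6600

-221.6600


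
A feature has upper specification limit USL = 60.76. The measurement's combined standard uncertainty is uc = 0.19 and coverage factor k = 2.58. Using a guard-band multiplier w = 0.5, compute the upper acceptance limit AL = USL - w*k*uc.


U = k * uc = 2.58 * 0.19 = 0.4902
guard band g = w * U = 0.5 * 0.4902 = 0.2451
AL = USL - g = 60.76 - 0.2451
AL = 60.5149

60.5149


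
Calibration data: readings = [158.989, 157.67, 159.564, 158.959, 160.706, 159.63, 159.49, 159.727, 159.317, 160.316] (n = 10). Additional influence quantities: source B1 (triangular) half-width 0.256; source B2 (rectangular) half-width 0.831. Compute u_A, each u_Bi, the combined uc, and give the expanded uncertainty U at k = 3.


mean = (158.989 + 157.67 + 159.564 + 158.959 + 160.706 + 159.63 + 159.49 + 159.727 + 159.317 + 160.316) / 10 = 159.4368
s = sqrt(sum((x - mean)^2)/(n-1)) = 0.82254116
u_A = s / sqrt(n) = 0.82254116 / sqrt(10) = 0.26011035
u_B1 = 0.256 / sqrt(6) = 0.10451156
u_B2 = 0.831 / sqrt(3) = 0.47977807
uc = sqrt(0.26011035^2 + 0.10451156^2 + 0.47977807^2) = 0.55566812
U = k * uc = 3 * 0.55566812
U = 1.6670

1.6670


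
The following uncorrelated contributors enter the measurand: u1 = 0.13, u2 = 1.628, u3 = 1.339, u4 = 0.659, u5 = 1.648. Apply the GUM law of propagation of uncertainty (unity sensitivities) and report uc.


uc = sqrt(0.13^2 + 1.628^2 + 1.339^2 + 0.659^2 + 1.648^2)
uc = sqrt(7.61039)
uc = 2.7587

2.7587


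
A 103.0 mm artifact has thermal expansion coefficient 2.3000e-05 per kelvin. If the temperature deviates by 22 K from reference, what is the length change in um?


dL = L * alpha * dT
= 103.0 * 2.3000e-05 * 22
= 0.0521180 mm
dL_um = 0.0521180 * 1000 = 52.1180 um

52.1180


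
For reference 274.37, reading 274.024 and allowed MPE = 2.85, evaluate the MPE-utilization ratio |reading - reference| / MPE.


e = indication - reference = 274.024 - 274.37 = -0.3460
|e| = 0.3460
ratio = |e| / MPE = 0.3460 / 2.85
ratio = 0.1214

0.1214


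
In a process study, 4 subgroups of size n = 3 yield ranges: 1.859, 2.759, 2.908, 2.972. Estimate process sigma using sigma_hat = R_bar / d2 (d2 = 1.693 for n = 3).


R_bar = (1.859 + 2.759 + 2.908 + 2.972) / 4
R_bar = 10.498 / 4 = 2.6245
sigma_hat = R_bar / d2 = 2.6245 / 1.693 = 1.5502

1.5502


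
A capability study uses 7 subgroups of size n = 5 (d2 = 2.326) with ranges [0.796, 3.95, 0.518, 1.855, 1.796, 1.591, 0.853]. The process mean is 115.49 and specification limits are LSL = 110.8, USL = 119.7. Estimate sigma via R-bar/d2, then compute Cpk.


R_bar = (0.796 + 3.95 + 0.518 + 1.855 + 1.796 + 1.591 + 0.853) / 7 = 1.6227143
sigma = R_bar / d2 = 1.6227143 / 2.326 = 0.69764157
Cp = (USL - LSL)/(6*sigma) = (119.7 - 110.8)/(6*0.69764157) = 2.1262
Cpu = (119.7 - 115.49)/(3*0.69764157) = 2.0115
Cpl = (115.49 - 110.8)/(3*0.69764157) = 2.2409
Cpk = min(Cpu, Cpl) = 2.0115

2.0115


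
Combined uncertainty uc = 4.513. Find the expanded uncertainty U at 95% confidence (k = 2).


U = k * uc
U = 2 * 4.513
U = 9.0260

9.0260


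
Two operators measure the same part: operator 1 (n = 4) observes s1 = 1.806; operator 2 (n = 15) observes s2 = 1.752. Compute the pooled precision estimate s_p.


s_p = sqrt(((n1-1)*s1^2 + (n2-1)*s2^2) / (n1+n2-2))
numerator = (4-1)*1.806^2 + (15-1)*1.752^2 = 9.784908 + 42.973056 = 52.757964
denominator = 4 + 15 - 2 = 17
s_p^2 = 52.757964 / 17 = 3.1034096
s_p = sqrt(3.1034096) = 1.7616

1.7616
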